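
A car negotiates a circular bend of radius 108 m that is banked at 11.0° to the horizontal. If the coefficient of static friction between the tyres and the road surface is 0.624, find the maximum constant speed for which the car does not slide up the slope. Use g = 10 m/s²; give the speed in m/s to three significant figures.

31.7 m/s

At the maximum speed, friction acts down the slope at its limiting value f = μN. Radially (horizontal, toward centre): N sinθ + μN cosθ = mv²/r. Vertically: N cosθ − μN sinθ = mg.
Dividing: v² = r g (sinθ + μcosθ)/(cosθ − μsinθ).
sinθ + μcosθ = 0.1908 + 0.624×0.9816 = 0.8033; cosθ − μsinθ = 0.9816 − 0.624×0.1908 = 0.8626.
v² = 108 × 10.0 × 0.8033/0.8626 = 1006 m²/s², so v = 31.72 m/s.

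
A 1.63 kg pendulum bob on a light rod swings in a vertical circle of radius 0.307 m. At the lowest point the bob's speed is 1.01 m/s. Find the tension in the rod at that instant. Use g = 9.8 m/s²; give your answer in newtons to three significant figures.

At the lowest point, T points up (toward the centre) and the weight mg points down (away from the centre), so the net inward force is T − mg = mv²/r.
T = m(v²/r + g) = 1.63 × ((1.01)²/0.307 + 9.8) = 1.63 × (3.323 + 9.8) = 1.63 × 13.12 = 21.39 N.

21.4 N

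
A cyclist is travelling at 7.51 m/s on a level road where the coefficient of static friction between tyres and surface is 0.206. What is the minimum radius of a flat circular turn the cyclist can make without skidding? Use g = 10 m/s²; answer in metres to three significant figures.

27.4 m

At the limit, μ_s m g = m v²/r, so r_min = v²/(μ_s g) = (7.51)²/(0.206 × 10.0) = 56.40/2.060 = 27.38 m.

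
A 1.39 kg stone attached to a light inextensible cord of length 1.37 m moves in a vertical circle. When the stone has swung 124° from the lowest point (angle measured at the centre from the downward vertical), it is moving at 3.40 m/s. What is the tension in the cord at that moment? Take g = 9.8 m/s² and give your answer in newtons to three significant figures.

4.11 N

Take the radial direction toward the centre of the circle as positive. The component of the weight along the string toward the centre is −mg cos φ (φ measured from the bottom), so Newton's second law along the string gives T − mg cos φ = m v²/r.
cos 124° = -0.5592, so T = m(v²/r + g cos φ) = 1.39 × ((3.40)²/1.37 + 9.8 × -0.5592) = 1.39 × (8.438 + (-5.480)) = 1.39 × 2.958 = 4.111 N.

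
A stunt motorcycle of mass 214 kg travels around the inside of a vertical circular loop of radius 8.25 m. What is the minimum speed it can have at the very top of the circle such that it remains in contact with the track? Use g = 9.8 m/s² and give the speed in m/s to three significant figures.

8.99 m/s

At the highest point the centre is directly below, so both the weight and N act inward: N + mg = mv²/r.
At minimum speed N → 0, so mg = mv_min²/r ⇒ v_min = √(g r) = √(9.8 × 8.25) = 8.992 m/s.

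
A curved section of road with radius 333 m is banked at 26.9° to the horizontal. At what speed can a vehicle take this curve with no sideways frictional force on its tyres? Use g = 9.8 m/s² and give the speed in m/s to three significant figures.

40.7 m/s

On a frictionless banked curve, N sinθ = mv²/r and N cosθ = mg, so tanθ = v²/(rg).
v = √(r g tanθ) = √(333 × 9.8 × tan 26.9°) = √(333 × 9.8 × 0.5073) = √1656 = 40.69 m/s.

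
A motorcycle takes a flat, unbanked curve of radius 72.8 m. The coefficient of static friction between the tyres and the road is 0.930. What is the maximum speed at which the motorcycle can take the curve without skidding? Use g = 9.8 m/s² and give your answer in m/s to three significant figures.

The only inward force on a level bend is static friction, so at the limit f_s = μ_s N = μ_s m g = m v²/r.
Mass cancels: v_max = √(μ_s g r) = √(0.930 × 9.8 × 72.8) = √663.5 = 25.76 m/s.

25.8 m/s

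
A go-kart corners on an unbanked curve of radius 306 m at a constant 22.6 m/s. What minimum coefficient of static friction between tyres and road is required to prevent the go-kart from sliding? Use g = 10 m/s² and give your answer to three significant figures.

0.167

Friction provides the centripetal force: μ_s m g = m v²/r, so μ_s = v²/(g r) = (22.60)²/(10.0 × 306) = 510.8/3060 = 0.1669.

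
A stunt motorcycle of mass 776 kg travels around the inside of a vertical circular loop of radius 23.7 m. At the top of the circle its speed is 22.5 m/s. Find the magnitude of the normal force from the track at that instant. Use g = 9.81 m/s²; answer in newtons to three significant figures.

8960 N

At the top, both N and the weight mg point inward (toward the centre), so N + mg = mv²/r.
N = m(v²/r − g) = 776 × ((22.5)²/23.7 − 9.81) = 776 × (21.36 − 9.81) = 776 × 11.55 = 8963 N.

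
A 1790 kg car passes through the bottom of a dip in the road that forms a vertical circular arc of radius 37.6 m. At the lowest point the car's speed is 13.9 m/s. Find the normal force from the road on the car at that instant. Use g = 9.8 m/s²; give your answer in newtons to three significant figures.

26700 N

At the lowest point, N points up (toward the centre) and the weight mg points down (away from the centre), so the net inward force is N − mg = mv²/r.
N = m(v²/r + g) = 1790 × ((13.9)²/37.6 + 9.8) = 1790 × (5.139 + 9.8) = 1790 × 14.94 = 26740 N.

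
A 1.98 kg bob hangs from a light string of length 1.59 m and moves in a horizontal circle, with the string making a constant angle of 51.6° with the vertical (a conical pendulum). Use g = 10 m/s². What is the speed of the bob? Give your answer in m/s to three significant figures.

3.97 m/s

The radius of the circle is r = L sinθ = 1.59 × sin 51.6° = 1.246 m.
Horizontally T sinθ = mv²/r and vertically T cosθ = mg, so tanθ = v²/(rg).
v = √(r g tanθ) = √(1.246 × 10.0 × 1.262) = √15.72 = 3.965 m/s.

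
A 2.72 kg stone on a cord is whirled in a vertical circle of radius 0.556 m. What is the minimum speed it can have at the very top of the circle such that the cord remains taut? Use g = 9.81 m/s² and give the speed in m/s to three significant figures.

At the highest point the centre is directly below, so both the weight and T act inward: T + mg = mv²/r.
At minimum speed T → 0, so mg = mv_min²/r ⇒ v_min = √(g r) = √(9.81 × 0.556) = 2.335 m/s.

2.34 m/s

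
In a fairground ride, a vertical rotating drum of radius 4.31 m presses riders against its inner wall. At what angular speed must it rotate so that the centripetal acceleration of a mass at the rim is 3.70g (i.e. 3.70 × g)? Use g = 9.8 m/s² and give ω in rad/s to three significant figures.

Centripetal acceleration a_c = ω²r. Setting ω²r = 3.70g:
ω = √(3.70g / r) = √(3.70 × 9.8 / 4.31) = √8.413 = 2.901 rad/s.

2.90 rad/s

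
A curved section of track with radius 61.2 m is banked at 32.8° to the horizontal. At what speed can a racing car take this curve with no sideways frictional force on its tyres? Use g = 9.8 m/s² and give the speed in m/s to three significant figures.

On a frictionless banked curve, N sinθ = mv²/r and N cosθ = mg, so tanθ = v²/(rg).
v = √(r g tanθ) = √(61.2 × 9.8 × tan 32.8°) = √(61.2 × 9.8 × 0.6445) = √386.5 = 19.66 m/s.

19.7 m/s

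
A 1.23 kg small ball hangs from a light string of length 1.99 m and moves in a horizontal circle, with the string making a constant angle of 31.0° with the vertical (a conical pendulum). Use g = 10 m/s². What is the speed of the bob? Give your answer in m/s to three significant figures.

The radius of the circle is r = L sinθ = 1.99 × sin 31.0° = 1.025 m.
Horizontally T sinθ = mv²/r and vertically T cosθ = mg, so tanθ = v²/(rg).
v = √(r g tanθ) = √(1.025 × 10.0 × 0.6009) = √6.158 = 2.482 m/s.

2.48 m/s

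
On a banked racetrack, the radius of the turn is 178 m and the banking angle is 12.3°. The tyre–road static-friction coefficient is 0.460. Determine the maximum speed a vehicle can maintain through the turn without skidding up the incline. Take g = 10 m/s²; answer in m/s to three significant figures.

At the maximum speed, friction acts down the slope at its limiting value f = μN. Radially (horizontal, toward centre): N sinθ + μN cosθ = mv²/r. Vertically: N cosθ − μN sinθ = mg.
Dividing: v² = r g (sinθ + μcosθ)/(cosθ − μsinθ).
sinθ + μcosθ = 0.2130 + 0.460×0.9770 = 0.6625; cosθ − μsinθ = 0.9770 − 0.460×0.2130 = 0.8791.
v² = 178 × 10.0 × 0.6625/0.8791 = 1341 m²/s², so v = 36.63 m/s.

36.6 m/s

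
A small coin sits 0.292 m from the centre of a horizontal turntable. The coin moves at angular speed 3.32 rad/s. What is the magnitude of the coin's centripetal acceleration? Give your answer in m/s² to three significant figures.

v = ωr = 3.32 × 0.292 = 0.9694 m/s.
a_c = v²/r = (0.9694)²/0.292 = 0.9398/0.292 = 3.219 m/s².

3.22 m/s²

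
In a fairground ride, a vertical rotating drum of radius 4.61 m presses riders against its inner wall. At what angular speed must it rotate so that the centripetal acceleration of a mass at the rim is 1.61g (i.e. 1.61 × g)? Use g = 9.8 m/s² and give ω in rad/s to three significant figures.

1.85 rad/s

Centripetal acceleration a_c = ω²r. Setting ω²r = 1.61g:
ω = √(1.61g / r) = √(1.61 × 9.8 / 4.61) = √3.423 = 1.850 rad/s.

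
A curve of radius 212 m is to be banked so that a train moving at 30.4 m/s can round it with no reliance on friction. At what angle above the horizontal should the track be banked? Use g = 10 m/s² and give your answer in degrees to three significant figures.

23.6°

For a frictionless banked turn: horizontally N sinθ = mv²/r and vertically N cosθ = mg.
Dividing: tanθ = v²/(r g) = (30.4)²/(212 × 10.0) = 924.2/2120 = 0.4359.
θ = arctan(0.4359) = 23.55°.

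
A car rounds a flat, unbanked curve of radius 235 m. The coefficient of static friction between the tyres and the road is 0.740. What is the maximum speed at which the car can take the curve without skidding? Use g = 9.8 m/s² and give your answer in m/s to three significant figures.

On a flat curve, static friction is the only horizontal force, so it must supply the full centripetal force: μ_s m g = m v²/r.
Mass cancels: v_max = √(μ_s g r) = √(0.740 × 9.8 × 235) = √1704 = 41.28 m/s.

41.3 m/s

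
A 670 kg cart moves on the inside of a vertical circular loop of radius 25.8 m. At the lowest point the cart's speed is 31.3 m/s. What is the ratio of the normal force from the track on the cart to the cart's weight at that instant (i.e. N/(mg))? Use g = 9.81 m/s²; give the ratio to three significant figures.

At the bottom, N − mg = mv²/r, so N = m(v²/r + g) and N/(mg) = v²/(rg) + 1 = (31.3)²/(25.8 × 9.81) + 1 = 3.871 + 1 = 4.871.

4.87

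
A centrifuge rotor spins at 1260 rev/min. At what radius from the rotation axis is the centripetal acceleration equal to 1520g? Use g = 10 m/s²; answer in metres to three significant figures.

0.873 m

ω = 1260 rev/min × 2π/60 = 131.9 rad/s.
a_c = ω²r = 1520g ⇒ r = 1520 × 10.0 / (131.9)² = 15200/17410 = 0.8731 m.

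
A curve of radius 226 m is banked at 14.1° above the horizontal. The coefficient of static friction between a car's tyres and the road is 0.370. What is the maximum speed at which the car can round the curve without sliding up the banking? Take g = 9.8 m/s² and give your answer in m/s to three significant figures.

38.9 m/s

At the maximum speed, friction acts down the slope at its limiting value f = μN. Radially (horizontal, toward centre): N sinθ + μN cosθ = mv²/r. Vertically: N cosθ − μN sinθ = mg.
Dividing: v² = r g (sinθ + μcosθ)/(cosθ − μsinθ).
sinθ + μcosθ = 0.2436 + 0.370×0.9699 = 0.6025; cosθ − μsinθ = 0.9699 − 0.370×0.2436 = 0.8797.
v² = 226 × 9.8 × 0.6025/0.8797 = 1517 m²/s², so v = 38.95 m/s.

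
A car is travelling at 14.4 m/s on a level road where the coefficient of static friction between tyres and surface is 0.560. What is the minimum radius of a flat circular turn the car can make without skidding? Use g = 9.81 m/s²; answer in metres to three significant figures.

37.7 m

At the limit, μ_s m g = m v²/r, so r_min = v²/(μ_s g) = (14.4)²/(0.560 × 9.81) = 207.4/5.494 = 37.75 m.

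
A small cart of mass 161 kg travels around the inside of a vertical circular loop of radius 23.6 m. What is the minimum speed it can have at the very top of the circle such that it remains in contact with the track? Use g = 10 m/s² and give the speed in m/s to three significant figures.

At the top, both weight mg and N point toward the centre: N + mg = mv²/r.
At minimum speed N → 0, so mg = mv_min²/r ⇒ v_min = √(g r) = √(10.0 × 23.6) = 15.36 m/s.

15.4 m/s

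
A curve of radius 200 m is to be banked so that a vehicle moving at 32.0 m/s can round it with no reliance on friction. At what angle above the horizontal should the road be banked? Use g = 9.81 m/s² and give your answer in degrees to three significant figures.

For a frictionless banked turn: horizontally N sinθ = mv²/r and vertically N cosθ = mg.
Dividing: tanθ = v²/(r g) = (32.0)²/(200 × 9.81) = 1024/1962 = 0.5219.
θ = arctan(0.5219) = 27.56°.

27.6°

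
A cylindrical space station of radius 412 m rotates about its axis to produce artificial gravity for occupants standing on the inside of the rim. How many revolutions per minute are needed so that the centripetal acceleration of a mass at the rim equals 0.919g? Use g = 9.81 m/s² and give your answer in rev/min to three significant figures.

Require ω²r = 0.919g, so ω = √(0.919 × 9.81/412) = 0.1479 rad/s.
In rev/min: ω × 60/(2π) = 0.1479 × 60/(2π) = 1.413 rev/min.

1.41 rev/min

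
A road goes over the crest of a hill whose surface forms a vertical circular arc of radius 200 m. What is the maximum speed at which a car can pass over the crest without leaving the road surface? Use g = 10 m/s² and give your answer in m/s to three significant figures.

At the crest the centre of the circle is below the car, so the net downward (centripetal) force is mg − N = mv²/r.
The car leaves the road when N → 0, giving v_max = √(g r) = √(10.0 × 200) = 44.72 m/s.

44.7 m/s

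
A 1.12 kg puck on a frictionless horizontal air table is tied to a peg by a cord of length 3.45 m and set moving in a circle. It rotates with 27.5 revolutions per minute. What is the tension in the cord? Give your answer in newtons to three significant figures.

ω = 27.5 rev/min × 2π/60 = 2.880 rad/s, so v = ωr = 2.880 × 3.45 = 9.935 m/s.
The tension is the only horizontal force, so it supplies the full centripetal force: T = m v²/r = 1.12 × (9.935)²/3.45 = 1.12 × 98.71/3.45 = 32.04 N.

32.0 N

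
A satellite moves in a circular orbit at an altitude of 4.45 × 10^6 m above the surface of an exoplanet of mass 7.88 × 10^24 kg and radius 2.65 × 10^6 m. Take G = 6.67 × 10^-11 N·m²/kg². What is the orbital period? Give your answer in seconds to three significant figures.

r = R + h = 2.65 × 10^6 + 4.45 × 10^6 = 7.100 × 10^6 m. Gravity provides the centripetal force: G M m / r² = m v² / r ⇒ v = √(GM/r) = 8604 m/s.
T = 2πr/v = 2π × 7.100 × 10^6 / 8604 = 5185 s.

5180 s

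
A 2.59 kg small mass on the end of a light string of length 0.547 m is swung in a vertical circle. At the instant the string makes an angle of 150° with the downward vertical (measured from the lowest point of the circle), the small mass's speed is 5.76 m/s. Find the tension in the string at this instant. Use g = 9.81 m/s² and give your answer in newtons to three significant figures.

135 N

Take the radial direction toward the centre of the circle as positive. The component of the weight along the string toward the centre is −mg cos φ (φ measured from the bottom), so Newton's second law along the string gives T − mg cos φ = m v²/r.
cos 150° = -0.8660, so T = m(v²/r + g cos φ) = 2.59 × ((5.76)²/0.547 + 9.81 × -0.8660) = 2.59 × (60.65 + (-8.496)) = 2.59 × 52.16 = 135.1 N.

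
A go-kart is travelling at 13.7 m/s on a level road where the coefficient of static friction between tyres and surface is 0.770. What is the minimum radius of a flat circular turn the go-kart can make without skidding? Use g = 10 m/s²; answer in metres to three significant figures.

At the limit, μ_s m g = m v²/r, so r_min = v²/(μ_s g) = (13.7)²/(0.770 × 10.0) = 187.7/7.700 = 24.38 m.

24.4 m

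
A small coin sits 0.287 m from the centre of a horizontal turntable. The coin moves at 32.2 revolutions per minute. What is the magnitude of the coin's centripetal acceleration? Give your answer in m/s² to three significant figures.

3.26 m/s²

ω = 32.2 rev/min × 2π/60 = 3.372 rad/s, so v = ωr = 3.372 × 0.287 = 0.9678 m/s.
a_c = v²/r = (0.9678)²/0.287 = 0.9366/0.287 = 3.263 m/s².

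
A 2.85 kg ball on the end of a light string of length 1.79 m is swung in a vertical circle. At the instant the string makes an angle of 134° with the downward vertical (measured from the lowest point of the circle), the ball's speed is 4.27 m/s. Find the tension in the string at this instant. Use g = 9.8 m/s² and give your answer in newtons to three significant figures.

Take the radial direction toward the centre of the circle as positive. The component of the weight along the string toward the centre is −mg cos φ (φ measured from the bottom), so Newton's second law along the string gives T − mg cos φ = m v²/r.
cos 134° = -0.6947, so T = m(v²/r + g cos φ) = 2.85 × ((4.27)²/1.79 + 9.8 × -0.6947) = 2.85 × (10.19 + (-6.808)) = 2.85 × 3.378 = 9.628 N.

9.63 N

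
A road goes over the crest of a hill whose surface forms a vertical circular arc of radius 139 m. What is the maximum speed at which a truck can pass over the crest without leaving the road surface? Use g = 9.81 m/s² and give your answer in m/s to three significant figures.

36.9 m/s

At the crest the centre of the circle is below the truck, so the net downward (centripetal) force is mg − N = mv²/r.
The truck leaves the road when N → 0, giving v_max = √(g r) = √(9.81 × 139) = 36.93 m/s.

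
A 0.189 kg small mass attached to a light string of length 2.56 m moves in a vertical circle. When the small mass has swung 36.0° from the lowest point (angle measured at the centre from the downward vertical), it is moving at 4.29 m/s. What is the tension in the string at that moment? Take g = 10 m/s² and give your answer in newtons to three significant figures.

Take the radial direction toward the centre of the circle as positive. The component of the weight along the string toward the centre is −mg cos φ (φ measured from the bottom), so Newton's second law along the string gives T − mg cos φ = m v²/r.
cos 36.0° = 0.8090, so T = m(v²/r + g cos φ) = 0.189 × ((4.29)²/2.56 + 10.0 × 0.8090) = 0.189 × (7.189 + (8.090)) = 0.189 × 15.28 = 2.888 N.

2.89 N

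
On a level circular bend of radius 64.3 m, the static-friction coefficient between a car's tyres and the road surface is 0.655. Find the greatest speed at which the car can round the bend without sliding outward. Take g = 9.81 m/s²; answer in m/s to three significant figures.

20.3 m/s

Friction provides the centripetal force on a flat curve. At maximum speed it is at its limiting value: μ_s m g = m v²/r.
Mass cancels: v_max = √(μ_s g r) = √(0.655 × 9.81 × 64.3) = √413.2 = 20.33 m/s.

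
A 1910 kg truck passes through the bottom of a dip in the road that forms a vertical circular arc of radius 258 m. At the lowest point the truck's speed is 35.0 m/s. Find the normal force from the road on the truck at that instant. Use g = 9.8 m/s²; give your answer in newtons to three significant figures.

At the lowest point, N points up (toward the centre) and the weight mg points down (away from the centre), so the net inward force is N − mg = mv²/r.
N = m(v²/r + g) = 1910 × ((35.0)²/258 + 9.8) = 1910 × (4.748 + 9.8) = 1910 × 14.55 = 27790 N.

27800 N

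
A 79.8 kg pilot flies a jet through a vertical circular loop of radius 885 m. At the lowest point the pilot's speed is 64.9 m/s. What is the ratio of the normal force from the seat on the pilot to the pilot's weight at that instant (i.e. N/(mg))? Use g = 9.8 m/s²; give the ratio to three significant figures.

At the bottom, N − mg = mv²/r, so N = m(v²/r + g) and N/(mg) = v²/(rg) + 1 = (64.9)²/(885 × 9.8) + 1 = 0.4856 + 1 = 1.486.

1.49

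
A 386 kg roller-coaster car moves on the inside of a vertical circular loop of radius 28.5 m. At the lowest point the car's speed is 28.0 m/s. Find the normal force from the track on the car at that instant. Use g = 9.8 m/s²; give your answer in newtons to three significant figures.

14400 N

At the lowest point, N points up (toward the centre) and the weight mg points down (away from the centre), so the net inward force is N − mg = mv²/r.
N = m(v²/r + g) = 386 × ((28.0)²/28.5 + 9.8) = 386 × (27.51 + 9.8) = 386 × 37.31 = 14400 N.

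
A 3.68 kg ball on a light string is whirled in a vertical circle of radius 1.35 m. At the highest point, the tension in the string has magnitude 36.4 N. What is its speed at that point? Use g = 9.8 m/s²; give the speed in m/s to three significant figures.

At the top, T + mg = mv²/r, so v = √(r(T/m + g)) = √(1.35 × (36.4/3.68 + 9.8)) = √(1.35 × 19.69) = √26.58 = 5.156 m/s.

5.16 m/s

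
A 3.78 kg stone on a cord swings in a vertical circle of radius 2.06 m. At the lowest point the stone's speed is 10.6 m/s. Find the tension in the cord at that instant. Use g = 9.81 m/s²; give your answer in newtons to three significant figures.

At the lowest point, T points up (toward the centre) and the weight mg points down (away from the centre), so the net inward force is T − mg = mv²/r.
T = m(v²/r + g) = 3.78 × ((10.6)²/2.06 + 9.81) = 3.78 × (54.54 + 9.81) = 3.78 × 64.35 = 243.3 N.

243 N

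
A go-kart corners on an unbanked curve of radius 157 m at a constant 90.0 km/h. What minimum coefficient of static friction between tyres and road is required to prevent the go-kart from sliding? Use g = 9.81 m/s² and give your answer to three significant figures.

0.406

v = 90.0/3.6 = 25.00 m/s.
Friction provides the centripetal force: μ_s m g = m v²/r, so μ_s = v²/(g r) = (25.00)²/(9.81 × 157) = 625.0/1540 = 0.4058.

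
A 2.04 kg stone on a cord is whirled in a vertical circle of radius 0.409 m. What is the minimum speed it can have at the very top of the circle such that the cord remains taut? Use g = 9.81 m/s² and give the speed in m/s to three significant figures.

2.00 m/s

At the highest point the centre is directly below, so both the weight and T act inward: T + mg = mv²/r.
At minimum speed T → 0, so mg = mv_min²/r ⇒ v_min = √(g r) = √(9.81 × 0.409) = 2.003 m/s.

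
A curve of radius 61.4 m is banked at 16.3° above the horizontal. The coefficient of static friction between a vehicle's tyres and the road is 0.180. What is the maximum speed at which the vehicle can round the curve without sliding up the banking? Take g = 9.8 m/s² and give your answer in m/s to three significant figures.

At the maximum speed, friction acts down the slope at its limiting value f = μN. Radially (horizontal, toward centre): N sinθ + μN cosθ = mv²/r. Vertically: N cosθ − μN sinθ = mg.
Dividing: v² = r g (sinθ + μcosθ)/(cosθ − μsinθ).
sinθ + μcosθ = 0.2807 + 0.180×0.9598 = 0.4534; cosθ − μsinθ = 0.9598 − 0.180×0.2807 = 0.9093.
v² = 61.4 × 9.8 × 0.4534/0.9093 = 300.1 m²/s², so v = 17.32 m/s.

17.3 m/s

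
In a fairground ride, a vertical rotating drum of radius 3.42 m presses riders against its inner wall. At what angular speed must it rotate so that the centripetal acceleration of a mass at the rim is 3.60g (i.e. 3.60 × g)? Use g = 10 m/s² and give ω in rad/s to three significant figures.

3.24 rad/s

Centripetal acceleration a_c = ω²r. Setting ω²r = 3.60g:
ω = √(3.60g / r) = √(3.60 × 10.0 / 3.42) = √10.53 = 3.244 rad/s.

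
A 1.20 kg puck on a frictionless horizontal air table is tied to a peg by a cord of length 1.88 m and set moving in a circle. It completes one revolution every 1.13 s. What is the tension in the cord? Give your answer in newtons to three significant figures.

69.7 N

v = 2πr/T = 2π × 1.88/1.13 = 10.45 m/s.
The tension is the only horizontal force, so it supplies the full centripetal force: T = m v²/r = 1.20 × (10.45)²/1.88 = 1.20 × 109.3/1.88 = 69.75 N.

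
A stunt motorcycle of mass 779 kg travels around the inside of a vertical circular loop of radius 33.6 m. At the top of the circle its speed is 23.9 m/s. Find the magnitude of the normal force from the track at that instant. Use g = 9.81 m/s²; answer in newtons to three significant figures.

At the top, both N and the weight mg point inward (toward the centre), so N + mg = mv²/r.
N = m(v²/r − g) = 779 × ((23.9)²/33.6 − 9.81) = 779 × (17.00 − 9.81) = 779 × 7.190 = 5601 N.

5600 N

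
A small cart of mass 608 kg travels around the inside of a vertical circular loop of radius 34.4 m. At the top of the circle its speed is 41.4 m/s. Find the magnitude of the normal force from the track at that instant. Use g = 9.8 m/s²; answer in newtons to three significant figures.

At the top, both N and the weight mg point inward (toward the centre), so N + mg = mv²/r.
N = m(v²/r − g) = 608 × ((41.4)²/34.4 − 9.8) = 608 × (49.82 − 9.8) = 608 × 40.02 = 24330 N.

24300 N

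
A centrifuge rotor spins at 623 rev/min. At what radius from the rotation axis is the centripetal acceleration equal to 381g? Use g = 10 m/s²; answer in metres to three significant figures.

ω = 623 rev/min × 2π/60 = 65.24 rad/s.
a_c = ω²r = 381g ⇒ r = 381 × 10.0 / (65.24)² = 3810/4256 = 0.8951 m.

0.895 m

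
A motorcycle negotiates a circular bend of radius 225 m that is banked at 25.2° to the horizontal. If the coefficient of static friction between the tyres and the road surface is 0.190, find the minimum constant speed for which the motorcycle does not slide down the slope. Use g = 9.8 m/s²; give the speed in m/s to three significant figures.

23.8 m/s

At the minimum speed, friction acts up the slope at its limiting value f = μN. Radially (horizontal, toward centre): N sinθ − μN cosθ = mv²/r. Vertically: N cosθ + μN sinθ = mg.
Dividing: v² = r g (sinθ − μcosθ)/(cosθ + μsinθ).
sinθ − μcosθ = 0.4258 − 0.190×0.9048 = 0.2539; cosθ + μsinθ = 0.9048 + 0.190×0.4258 = 0.9857.
v² = 225 × 9.8 × 0.2539/0.9857 = 567.9 m²/s², so v = 23.83 m/s.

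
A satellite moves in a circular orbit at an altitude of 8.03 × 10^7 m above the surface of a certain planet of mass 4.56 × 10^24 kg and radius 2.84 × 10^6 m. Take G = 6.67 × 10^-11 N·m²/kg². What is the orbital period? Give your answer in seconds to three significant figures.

273000 s

r = R + h = 2.84 × 10^6 + 8.03 × 10^7 = 8.314 × 10^7 m. Gravity provides the centripetal force: G M m / r² = m v² / r ⇒ v = √(GM/r) = 1913 m/s.
T = 2πr/v = 2π × 8.314 × 10^7 / 1913 = 273100 s.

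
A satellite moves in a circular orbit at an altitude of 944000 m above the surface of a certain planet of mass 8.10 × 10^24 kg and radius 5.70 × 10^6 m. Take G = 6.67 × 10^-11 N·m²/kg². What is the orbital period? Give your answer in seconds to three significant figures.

r = R + h = 5.70 × 10^6 + 944000 = 6.644 × 10^6 m. Gravity provides the centripetal force: G M m / r² = m v² / r ⇒ v = √(GM/r) = 9018 m/s.
T = 2πr/v = 2π × 6.644 × 10^6 / 9018 = 4629 s.

4630 s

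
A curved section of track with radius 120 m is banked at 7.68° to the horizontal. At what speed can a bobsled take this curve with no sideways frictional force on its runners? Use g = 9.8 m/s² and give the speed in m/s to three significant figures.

On a frictionless banked curve, N sinθ = mv²/r and N cosθ = mg, so tanθ = v²/(rg).
v = √(r g tanθ) = √(120 × 9.8 × tan 7.68°) = √(120 × 9.8 × 0.1348) = √158.6 = 12.59 m/s.

12.6 m/s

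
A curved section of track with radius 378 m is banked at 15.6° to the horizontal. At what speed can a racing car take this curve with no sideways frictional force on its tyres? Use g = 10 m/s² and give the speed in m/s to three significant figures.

32.5 m/s

On a frictionless banked curve, N sinθ = mv²/r and N cosθ = mg, so tanθ = v²/(rg).
v = √(r g tanθ) = √(378 × 10.0 × tan 15.6°) = √(378 × 10.0 × 0.2792) = √1055 = 32.49 m/s.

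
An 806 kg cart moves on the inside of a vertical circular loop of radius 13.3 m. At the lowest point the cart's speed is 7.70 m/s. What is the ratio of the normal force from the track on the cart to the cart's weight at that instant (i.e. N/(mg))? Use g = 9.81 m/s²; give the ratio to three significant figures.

1.45

At the bottom, N − mg = mv²/r, so N = m(v²/r + g) and N/(mg) = v²/(rg) + 1 = (7.70)²/(13.3 × 9.81) + 1 = 0.4544 + 1 = 1.454.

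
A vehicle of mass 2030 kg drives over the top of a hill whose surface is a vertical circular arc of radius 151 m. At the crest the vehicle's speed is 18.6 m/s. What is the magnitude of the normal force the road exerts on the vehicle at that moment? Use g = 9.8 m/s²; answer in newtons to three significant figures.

15200 N

At the crest the centripetal acceleration points downward (toward the centre of the arc), so mg − N = mv²/r.
N = m(g − v²/r) = 2030 × (9.8 − (18.6)²/151) = 2030 × (9.8 − 2.291) = 2030 × 7.509 = 15240 N.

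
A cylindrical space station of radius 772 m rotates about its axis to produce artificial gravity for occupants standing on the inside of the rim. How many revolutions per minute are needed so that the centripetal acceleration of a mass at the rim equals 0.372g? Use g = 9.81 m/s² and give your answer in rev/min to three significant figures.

Require ω²r = 0.372g, so ω = √(0.372 × 9.81/772) = 0.06875 rad/s.
In rev/min: ω × 60/(2π) = 0.06875 × 60/(2π) = 0.6566 rev/min.

0.657 rev/min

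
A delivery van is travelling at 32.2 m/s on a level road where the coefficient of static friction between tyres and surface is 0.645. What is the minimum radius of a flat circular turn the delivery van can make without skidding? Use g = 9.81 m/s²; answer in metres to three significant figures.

164 m

At the limit, μ_s m g = m v²/r, so r_min = v²/(μ_s g) = (32.2)²/(0.645 × 9.81) = 1037/6.327 = 163.9 m.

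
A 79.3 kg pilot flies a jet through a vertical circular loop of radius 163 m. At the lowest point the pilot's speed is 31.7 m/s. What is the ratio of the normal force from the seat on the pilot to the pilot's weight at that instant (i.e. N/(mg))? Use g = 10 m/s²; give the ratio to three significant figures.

At the bottom, N − mg = mv²/r, so N = m(v²/r + g) and N/(mg) = v²/(rg) + 1 = (31.7)²/(163 × 10.0) + 1 = 0.6165 + 1 = 1.616.

1.62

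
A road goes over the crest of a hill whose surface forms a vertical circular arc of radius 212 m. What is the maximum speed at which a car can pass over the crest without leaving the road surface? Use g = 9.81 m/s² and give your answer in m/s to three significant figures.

At the crest the centre of the circle is below the car, so the net downward (centripetal) force is mg − N = mv²/r.
The car leaves the road when N → 0, giving v_max = √(g r) = √(9.81 × 212) = 45.60 m/s.

45.6 m/s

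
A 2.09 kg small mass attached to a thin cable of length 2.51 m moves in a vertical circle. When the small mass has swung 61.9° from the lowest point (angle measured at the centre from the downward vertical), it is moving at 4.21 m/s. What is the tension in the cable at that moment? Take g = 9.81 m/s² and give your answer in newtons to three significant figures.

Take the radial direction toward the centre of the circle as positive. The component of the weight along the string toward the centre is −mg cos φ (φ measured from the bottom), so Newton's second law along the string gives T − mg cos φ = m v²/r.
cos 61.9° = 0.4710, so T = m(v²/r + g cos φ) = 2.09 × ((4.21)²/2.51 + 9.81 × 0.4710) = 2.09 × (7.061 + (4.621)) = 2.09 × 11.68 = 24.42 N.

24.4 N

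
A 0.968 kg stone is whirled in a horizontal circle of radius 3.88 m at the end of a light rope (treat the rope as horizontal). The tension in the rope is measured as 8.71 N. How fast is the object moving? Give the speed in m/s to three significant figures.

T = m v²/r ⇒ v = √(T r / m) = √(8.71 × 3.88 / 0.968) = √34.91 = 5.909 m/s.

5.91 m/s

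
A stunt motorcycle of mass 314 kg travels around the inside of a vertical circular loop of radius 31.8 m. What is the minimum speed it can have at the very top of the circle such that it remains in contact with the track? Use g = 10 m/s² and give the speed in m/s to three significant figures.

At the top, both weight mg and N point toward the centre: N + mg = mv²/r.
At minimum speed N → 0, so mg = mv_min²/r ⇒ v_min = √(g r) = √(10.0 × 31.8) = 17.83 m/s.

17.8 m/s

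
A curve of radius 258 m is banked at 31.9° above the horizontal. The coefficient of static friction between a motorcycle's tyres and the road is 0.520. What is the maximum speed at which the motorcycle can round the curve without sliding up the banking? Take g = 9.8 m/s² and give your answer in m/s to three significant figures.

At the maximum speed, friction acts down the slope at its limiting value f = μN. Radially (horizontal, toward centre): N sinθ + μN cosθ = mv²/r. Vertically: N cosθ − μN sinθ = mg.
Dividing: v² = r g (sinθ + μcosθ)/(cosθ − μsinθ).
sinθ + μcosθ = 0.5284 + 0.520×0.8490 = 0.9699; cosθ − μsinθ = 0.8490 − 0.520×0.5284 = 0.5742.
v² = 258 × 9.8 × 0.9699/0.5742 = 4271 m²/s², so v = 65.35 m/s.

65.4 m/s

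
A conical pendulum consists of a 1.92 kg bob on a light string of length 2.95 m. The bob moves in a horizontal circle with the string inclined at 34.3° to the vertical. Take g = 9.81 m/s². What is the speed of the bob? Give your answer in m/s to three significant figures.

3.34 m/s

The radius of the circle is r = L sinθ = 2.95 × sin 34.3° = 1.662 m.
Horizontally T sinθ = mv²/r and vertically T cosθ = mg, so tanθ = v²/(rg).
v = √(r g tanθ) = √(1.662 × 9.81 × 0.6822) = √11.12 = 3.335 m/s.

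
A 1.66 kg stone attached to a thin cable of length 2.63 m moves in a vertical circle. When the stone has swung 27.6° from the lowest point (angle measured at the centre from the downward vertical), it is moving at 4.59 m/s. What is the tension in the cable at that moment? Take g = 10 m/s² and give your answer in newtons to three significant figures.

Take the radial direction toward the centre of the circle as positive. The component of the weight along the string toward the centre is −mg cos φ (φ measured from the bottom), so Newton's second law along the string gives T − mg cos φ = m v²/r.
cos 27.6° = 0.8862, so T = m(v²/r + g cos φ) = 1.66 × ((4.59)²/2.63 + 10.0 × 0.8862) = 1.66 × (8.011 + (8.862)) = 1.66 × 16.87 = 28.01 N.

28.0 N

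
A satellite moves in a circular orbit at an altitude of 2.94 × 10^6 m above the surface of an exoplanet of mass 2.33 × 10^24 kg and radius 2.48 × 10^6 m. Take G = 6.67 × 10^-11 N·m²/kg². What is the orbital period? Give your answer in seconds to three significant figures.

6360 s

r = R + h = 2.48 × 10^6 + 2.94 × 10^6 = 5.420 × 10^6 m. Gravity provides the centripetal force: G M m / r² = m v² / r ⇒ v = √(GM/r) = 5355 m/s.
T = 2πr/v = 2π × 5.420 × 10^6 / 5355 = 6360 s.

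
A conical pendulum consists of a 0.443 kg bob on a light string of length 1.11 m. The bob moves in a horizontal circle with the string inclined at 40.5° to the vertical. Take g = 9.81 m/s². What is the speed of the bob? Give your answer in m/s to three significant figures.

2.46 m/s

The radius of the circle is r = L sinθ = 1.11 × sin 40.5° = 0.7209 m.
Horizontally T sinθ = mv²/r and vertically T cosθ = mg, so tanθ = v²/(rg).
v = √(r g tanθ) = √(0.7209 × 9.81 × 0.8541) = √6.040 = 2.458 m/s.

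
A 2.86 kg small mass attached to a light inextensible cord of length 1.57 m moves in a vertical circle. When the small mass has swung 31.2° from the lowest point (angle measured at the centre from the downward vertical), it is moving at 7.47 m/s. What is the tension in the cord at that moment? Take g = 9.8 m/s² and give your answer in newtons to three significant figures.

126 N

Take the radial direction toward the centre of the circle as positive. The component of the weight along the string toward the centre is −mg cos φ (φ measured from the bottom), so Newton's second law along the string gives T − mg cos φ = m v²/r.
cos 31.2° = 0.8554, so T = m(v²/r + g cos φ) = 2.86 × ((7.47)²/1.57 + 9.8 × 0.8554) = 2.86 × (35.54 + (8.383)) = 2.86 × 43.92 = 125.6 N.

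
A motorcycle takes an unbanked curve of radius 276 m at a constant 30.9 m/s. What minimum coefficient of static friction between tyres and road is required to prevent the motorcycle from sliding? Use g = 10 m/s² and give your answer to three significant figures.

0.346

Friction provides the centripetal force: μ_s m g = m v²/r, so μ_s = v²/(g r) = (30.90)²/(10.0 × 276) = 954.8/2760 = 0.3459.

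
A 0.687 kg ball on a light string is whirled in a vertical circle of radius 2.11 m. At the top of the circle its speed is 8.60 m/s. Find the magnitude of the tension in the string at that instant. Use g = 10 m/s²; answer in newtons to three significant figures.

17.2 N

At the top, both T and the weight mg point inward (toward the centre), so T + mg = mv²/r.
T = m(v²/r − g) = 0.687 × ((8.60)²/2.11 − 10.0) = 0.687 × (35.05 − 10.0) = 0.687 × 25.05 = 17.21 N.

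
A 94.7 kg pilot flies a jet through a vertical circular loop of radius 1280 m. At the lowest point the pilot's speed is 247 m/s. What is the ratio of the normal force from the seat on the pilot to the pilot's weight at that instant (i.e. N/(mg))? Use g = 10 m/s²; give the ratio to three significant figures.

At the bottom, N − mg = mv²/r, so N = m(v²/r + g) and N/(mg) = v²/(rg) + 1 = (247)²/(1280 × 10.0) + 1 = 4.766 + 1 = 5.766.

5.77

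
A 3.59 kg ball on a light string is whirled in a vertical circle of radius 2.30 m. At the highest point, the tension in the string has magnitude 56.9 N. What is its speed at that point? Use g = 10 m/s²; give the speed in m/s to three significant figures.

7.71 m/s

At the top, T + mg = mv²/r, so v = √(r(T/m + g)) = √(2.30 × (56.9/3.59 + 10.0)) = √(2.30 × 25.85) = √59.45 = 7.711 m/s.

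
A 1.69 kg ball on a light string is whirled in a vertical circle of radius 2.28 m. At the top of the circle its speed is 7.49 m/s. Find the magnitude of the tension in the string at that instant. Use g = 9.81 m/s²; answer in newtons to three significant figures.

At the top, both T and the weight mg point inward (toward the centre), so T + mg = mv²/r.
T = m(v²/r − g) = 1.69 × ((7.49)²/2.28 − 9.81) = 1.69 × (24.61 − 9.81) = 1.69 × 14.80 = 25.00 N.

25.0 N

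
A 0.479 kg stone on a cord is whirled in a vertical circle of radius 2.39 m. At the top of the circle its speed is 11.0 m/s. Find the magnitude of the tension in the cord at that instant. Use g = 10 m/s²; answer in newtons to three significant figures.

19.5 N

At the top, both T and the weight mg point inward (toward the centre), so T + mg = mv²/r.
T = m(v²/r − g) = 0.479 × ((11.0)²/2.39 − 10.0) = 0.479 × (50.63 − 10.0) = 0.479 × 40.63 = 19.46 N.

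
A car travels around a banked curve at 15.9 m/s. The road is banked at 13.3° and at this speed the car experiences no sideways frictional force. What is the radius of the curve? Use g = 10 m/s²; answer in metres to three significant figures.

107 m

Frictionless banking: tanθ = v²/(rg), so r = v²/(g tanθ).
r = (15.9)²/(10.0 × tan 13.3°) = 252.8/(10.0 × 0.2364) = 252.8/2.364 = 106.9 m.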